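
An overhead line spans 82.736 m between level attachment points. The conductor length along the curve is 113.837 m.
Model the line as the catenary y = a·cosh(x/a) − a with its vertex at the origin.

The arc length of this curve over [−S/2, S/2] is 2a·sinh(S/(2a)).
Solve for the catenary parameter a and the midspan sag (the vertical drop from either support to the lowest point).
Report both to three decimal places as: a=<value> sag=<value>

seed: a₀ = √(S³/(24(L−S))) = √(82.736³/(24·31.101)) = 27.545394
iter 1: u=1.501812  f(a)=+3.702e+00  f'(a)=-2.810e+00  a ← 27.545394 − (+3.702e+00/-2.810e+00) = 28.862598
iter 2: u=1.433274  f(a)=+2.821e-01  f'(a)=-2.397e+00  a ← 28.862598 − (+2.821e-01/-2.397e+00) = 28.980286
iter 3: u=1.427453  f(a)=+1.937e-03  f'(a)=-2.364e+00  a ← 28.980286 − (+1.937e-03/-2.364e+00) = 28.981106
iter 4: u=1.427413  f(a)=+9.268e-08  f'(a)=-2.364e+00  a ← 28.981106 − (+9.268e-08/-2.364e+00) = 28.981106
iter 5: u=1.427413  f(a)=+1.421e-14  f'(a)=-2.364e+00  a ← 28.981106 − (+1.421e-14/-2.364e+00) = 28.981106
converged: |Δa| < 1e-12 after 5 iterations
sag = a·(cosh(S/(2a)) − 1) = 28.981106·(cosh(1.427413) − 1) = 34.890798
T_max/T_min = cosh(S/(2a)) = 2.203915

a=28.981 sag=34.891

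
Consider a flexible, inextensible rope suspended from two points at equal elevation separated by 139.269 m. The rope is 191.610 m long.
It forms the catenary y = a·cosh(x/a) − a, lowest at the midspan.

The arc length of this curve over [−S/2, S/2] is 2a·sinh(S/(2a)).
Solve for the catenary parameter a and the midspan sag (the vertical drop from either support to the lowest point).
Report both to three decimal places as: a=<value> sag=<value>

a=48.788 sag=58.724

seed: a₀ = √(S³/(24(L−S))) = √(139.269³/(24·52.341)) = 46.371918
iter 1: u=1.501652  f(a)=+6.228e+00  f'(a)=-2.809e+00  a ← 46.371918 − (+6.228e+00/-2.809e+00) = 48.588998
iter 2: u=1.433133  f(a)=+4.745e-01  f'(a)=-2.396e+00  a ← 48.588998 − (+4.745e-01/-2.396e+00) = 48.787045
iter 3: u=1.427315  f(a)=+3.257e-03  f'(a)=-2.363e+00  a ← 48.787045 − (+3.257e-03/-2.363e+00) = 48.788423
iter 4: u=1.427275  f(a)=+1.557e-07  f'(a)=-2.363e+00  a ← 48.788423 − (+1.557e-07/-2.363e+00) = 48.788423
iter 5: u=1.427275  f(a)=-2.842e-14  f'(a)=-2.363e+00  a ← 48.788423 − (-2.842e-14/-2.363e+00) = 48.788423
converged: |Δa| < 1e-12 after 5 iterations
sag = a·(cosh(S/(2a)) − 1) = 48.788423·(cosh(1.427275) − 1) = 58.723940
T_max/T_min = cosh(S/(2a)) = 2.203645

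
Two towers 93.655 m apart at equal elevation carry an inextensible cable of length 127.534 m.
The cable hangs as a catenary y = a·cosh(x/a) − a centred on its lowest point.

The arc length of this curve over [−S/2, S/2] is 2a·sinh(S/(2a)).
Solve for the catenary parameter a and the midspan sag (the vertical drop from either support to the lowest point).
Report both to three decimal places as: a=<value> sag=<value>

a=33.384 sag=38.593

seed: a₀ = √(S³/(24(L−S))) = √(93.655³/(24·33.879)) = 31.785243
iter 1: u=1.473247  f(a)=+3.872e+00  f'(a)=-2.632e+00  a ← 31.785243 − (+3.872e+00/-2.632e+00) = 33.256679
iter 2: u=1.408063  f(a)=+2.851e-01  f'(a)=-2.257e+00  a ← 33.256679 − (+2.851e-01/-2.257e+00) = 33.383003
iter 3: u=1.402735  f(a)=+1.818e-03  f'(a)=-2.229e+00  a ← 33.383003 − (+1.818e-03/-2.229e+00) = 33.383819
iter 4: u=1.402701  f(a)=+7.490e-08  f'(a)=-2.228e+00  a ← 33.383819 − (+7.490e-08/-2.228e+00) = 33.383819
iter 5: u=1.402701  f(a)=+1.421e-14  f'(a)=-2.228e+00  a ← 33.383819 − (+1.421e-14/-2.228e+00) = 33.383819
converged: |Δa| < 1e-12 after 5 iterations
sag = a·(cosh(S/(2a)) − 1) = 33.383819·(cosh(1.402701) − 1) = 38.593328
T_max/T_min = cosh(S/(2a)) = 2.156049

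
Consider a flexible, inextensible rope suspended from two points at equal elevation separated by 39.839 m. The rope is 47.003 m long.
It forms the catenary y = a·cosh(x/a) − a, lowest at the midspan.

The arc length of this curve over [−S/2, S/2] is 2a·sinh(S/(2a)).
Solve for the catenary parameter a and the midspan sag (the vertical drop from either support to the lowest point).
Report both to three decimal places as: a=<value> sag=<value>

seed: a₀ = √(S³/(24(L−S))) = √(39.839³/(24·7.164)) = 19.176937
iter 1: u=1.038722  f(a)=+3.966e-01  f'(a)=-8.309e-01  a ← 19.176937 − (+3.966e-01/-8.309e-01) = 19.654180
iter 2: u=1.013499  f(a)=+1.529e-02  f'(a)=-7.680e-01  a ← 19.654180 − (+1.529e-02/-7.680e-01) = 19.674084
iter 3: u=1.012474  f(a)=+2.473e-05  f'(a)=-7.655e-01  a ← 19.674084 − (+2.473e-05/-7.655e-01) = 19.674116
iter 4: u=1.012472  f(a)=+6.496e-11  f'(a)=-7.655e-01  a ← 19.674116 − (+6.496e-11/-7.655e-01) = 19.674116
iter 5: u=1.012472  f(a)=-1.421e-14  f'(a)=-7.655e-01  a ← 19.674116 − (-1.421e-14/-7.655e-01) = 19.674116
converged: |Δa| < 1e-12 after 5 iterations
sag = a·(cosh(S/(2a)) − 1) = 19.674116·(cosh(1.012472) − 1) = 10.975376
T_max/T_min = cosh(S/(2a)) = 1.557859

a=19.674 sag=10.975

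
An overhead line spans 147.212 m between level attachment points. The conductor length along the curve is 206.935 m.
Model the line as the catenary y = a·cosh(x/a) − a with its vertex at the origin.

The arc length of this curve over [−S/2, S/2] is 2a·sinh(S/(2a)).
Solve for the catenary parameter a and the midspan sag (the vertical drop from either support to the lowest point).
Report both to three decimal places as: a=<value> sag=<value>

a=49.817 sag=65.019

seed: a₀ = √(S³/(24(L−S))) = √(147.212³/(24·59.723)) = 47.177877
iter 1: u=1.560180  f(a)=+7.705e+00  f'(a)=-3.204e+00  a ← 47.177877 − (+7.705e+00/-3.204e+00) = 49.582435
iter 2: u=1.484518  f(a)=+6.282e-01  f'(a)=-2.701e+00  a ← 49.582435 − (+6.282e-01/-2.701e+00) = 49.815012
iter 3: u=1.477587  f(a)=+4.996e-03  f'(a)=-2.658e+00  a ← 49.815012 − (+4.996e-03/-2.658e+00) = 49.816891
iter 4: u=1.477531  f(a)=+3.215e-07  f'(a)=-2.658e+00  a ← 49.816891 − (+3.215e-07/-2.658e+00) = 49.816891
iter 5: u=1.477531  f(a)=+2.842e-14  f'(a)=-2.658e+00  a ← 49.816891 − (+2.842e-14/-2.658e+00) = 49.816891
converged: |Δa| < 1e-12 after 5 iterations
sag = a·(cosh(S/(2a)) − 1) = 49.816891·(cosh(1.477531) − 1) = 65.018845
T_max/T_min = cosh(S/(2a)) = 2.305157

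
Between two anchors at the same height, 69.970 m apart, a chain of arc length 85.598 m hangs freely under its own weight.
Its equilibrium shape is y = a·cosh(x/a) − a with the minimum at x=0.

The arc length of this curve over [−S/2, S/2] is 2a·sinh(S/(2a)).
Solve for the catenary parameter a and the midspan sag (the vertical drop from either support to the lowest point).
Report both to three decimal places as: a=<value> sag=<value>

seed: a₀ = √(S³/(24(L−S))) = √(69.970³/(24·15.628)) = 30.221115
iter 1: u=1.157634  f(a)=+1.081e+00  f'(a)=-1.180e+00  a ← 30.221115 − (+1.081e+00/-1.180e+00) = 31.137670
iter 2: u=1.123559  f(a)=+5.114e-02  f'(a)=-1.070e+00  a ← 31.137670 − (+5.114e-02/-1.070e+00) = 31.185442
iter 3: u=1.121838  f(a)=+1.270e-04  f'(a)=-1.065e+00  a ← 31.185442 − (+1.270e-04/-1.065e+00) = 31.185561
iter 4: u=1.121833  f(a)=+7.869e-10  f'(a)=-1.065e+00  a ← 31.185561 − (+7.869e-10/-1.065e+00) = 31.185561
iter 5: u=1.121833  f(a)=+1.421e-14  f'(a)=-1.065e+00  a ← 31.185561 − (+1.421e-14/-1.065e+00) = 31.185561
converged: |Δa| < 1e-12 after 5 iterations
sag = a·(cosh(S/(2a)) − 1) = 31.185561·(cosh(1.121833) − 1) = 21.770021
T_max/T_min = cosh(S/(2a)) = 1.698080

a=31.186 sag=21.770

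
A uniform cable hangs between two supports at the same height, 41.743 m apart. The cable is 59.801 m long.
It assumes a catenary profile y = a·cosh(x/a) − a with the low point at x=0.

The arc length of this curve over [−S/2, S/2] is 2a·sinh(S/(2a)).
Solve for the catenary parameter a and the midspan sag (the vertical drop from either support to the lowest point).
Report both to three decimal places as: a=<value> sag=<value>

seed: a₀ = √(S³/(24(L−S))) = √(41.743³/(24·18.058)) = 12.954929
iter 1: u=1.611086  f(a)=+2.494e+00  f'(a)=-3.582e+00  a ← 12.954929 − (+2.494e+00/-3.582e+00) = 13.651151
iter 2: u=1.528919  f(a)=+2.151e-01  f'(a)=-2.988e+00  a ← 13.651151 − (+2.151e-01/-2.988e+00) = 13.723147
iter 3: u=1.520898  f(a)=+1.935e-03  f'(a)=-2.935e+00  a ← 13.723147 − (+1.935e-03/-2.935e+00) = 13.723806
iter 4: u=1.520824  f(a)=+1.597e-07  f'(a)=-2.934e+00  a ← 13.723806 − (+1.597e-07/-2.934e+00) = 13.723806
iter 5: u=1.520824  f(a)=+7.105e-15  f'(a)=-2.934e+00  a ← 13.723806 − (+7.105e-15/-2.934e+00) = 13.723806
converged: |Δa| < 1e-12 after 5 iterations
sag = a·(cosh(S/(2a)) − 1) = 13.723806·(cosh(1.520824) − 1) = 19.175780
T_max/T_min = cosh(S/(2a)) = 2.397264

a=13.724 sag=19.176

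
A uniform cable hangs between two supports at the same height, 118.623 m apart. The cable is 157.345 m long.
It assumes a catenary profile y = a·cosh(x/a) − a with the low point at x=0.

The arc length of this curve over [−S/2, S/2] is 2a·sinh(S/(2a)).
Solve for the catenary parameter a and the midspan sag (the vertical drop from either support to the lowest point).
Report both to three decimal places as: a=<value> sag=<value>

seed: a₀ = √(S³/(24(L−S))) = √(118.623³/(24·38.722)) = 42.380770
iter 1: u=1.399491  f(a)=+3.974e+00  f'(a)=-2.211e+00  a ← 42.380770 − (+3.974e+00/-2.211e+00) = 44.177860
iter 2: u=1.342562  f(a)=+2.667e-01  f'(a)=-1.923e+00  a ← 44.177860 − (+2.667e-01/-1.923e+00) = 44.316533
iter 3: u=1.338361  f(a)=+1.393e-03  f'(a)=-1.903e+00  a ← 44.316533 − (+1.393e-03/-1.903e+00) = 44.317265
iter 4: u=1.338338  f(a)=+3.843e-08  f'(a)=-1.903e+00  a ← 44.317265 − (+3.843e-08/-1.903e+00) = 44.317265
iter 5: u=1.338338  f(a)=+2.842e-14  f'(a)=-1.903e+00  a ← 44.317265 − (+2.842e-14/-1.903e+00) = 44.317265
converged: |Δa| < 1e-12 after 5 iterations
sag = a·(cosh(S/(2a)) − 1) = 44.317265·(cosh(1.338338) − 1) = 45.978816
T_max/T_min = cosh(S/(2a)) = 2.037492

a=44.317 sag=45.979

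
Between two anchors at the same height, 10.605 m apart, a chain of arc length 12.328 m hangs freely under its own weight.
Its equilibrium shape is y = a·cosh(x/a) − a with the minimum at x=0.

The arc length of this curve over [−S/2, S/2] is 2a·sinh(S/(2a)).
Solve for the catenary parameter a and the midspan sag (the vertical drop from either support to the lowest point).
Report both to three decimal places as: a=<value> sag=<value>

seed: a₀ = √(S³/(24(L−S))) = √(10.605³/(24·1.723)) = 5.370537
iter 1: u=0.987331  f(a)=+8.596e-02  f'(a)=-7.064e-01  a ← 5.370537 − (+8.596e-02/-7.064e-01) = 5.492218
iter 2: u=0.965457  f(a)=+3.008e-03  f'(a)=-6.578e-01  a ← 5.492218 − (+3.008e-03/-6.578e-01) = 5.496791
iter 3: u=0.964654  f(a)=+3.980e-06  f'(a)=-6.560e-01  a ← 5.496791 − (+3.980e-06/-6.560e-01) = 5.496797
iter 4: u=0.964653  f(a)=+6.986e-12  f'(a)=-6.560e-01  a ← 5.496797 − (+6.986e-12/-6.560e-01) = 5.496797
iter 5: u=0.964653  f(a)=+0.000e+00  f'(a)=-6.560e-01  a ← 5.496797 − (+0.000e+00/-6.560e-01) = 5.496797
converged: |Δa| < 1e-12 after 5 iterations
sag = a·(cosh(S/(2a)) − 1) = 5.496797·(cosh(0.964653) − 1) = 2.762118
T_max/T_min = cosh(S/(2a)) = 1.502496

a=5.497 sag=2.762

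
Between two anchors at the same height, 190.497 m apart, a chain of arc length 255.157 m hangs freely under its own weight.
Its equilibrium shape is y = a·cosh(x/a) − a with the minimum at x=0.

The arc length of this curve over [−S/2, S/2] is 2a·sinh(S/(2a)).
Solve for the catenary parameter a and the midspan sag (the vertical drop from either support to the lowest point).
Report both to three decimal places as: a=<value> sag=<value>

seed: a₀ = √(S³/(24(L−S))) = √(190.497³/(24·64.660)) = 66.743464
iter 1: u=1.427084  f(a)=+6.913e+00  f'(a)=-2.362e+00  a ← 66.743464 − (+6.913e+00/-2.362e+00) = 69.670119
iter 2: u=1.367136  f(a)=+4.807e-01  f'(a)=-2.044e+00  a ← 69.670119 − (+4.807e-01/-2.044e+00) = 69.905296
iter 3: u=1.362536  f(a)=+2.708e-03  f'(a)=-2.021e+00  a ← 69.905296 − (+2.708e-03/-2.021e+00) = 69.906636
iter 4: u=1.362510  f(a)=+8.704e-08  f'(a)=-2.021e+00  a ← 69.906636 − (+8.704e-08/-2.021e+00) = 69.906636
iter 5: u=1.362510  f(a)=+0.000e+00  f'(a)=-2.021e+00  a ← 69.906636 − (+0.000e+00/-2.021e+00) = 69.906636
converged: |Δa| < 1e-12 after 5 iterations
sag = a·(cosh(S/(2a)) − 1) = 69.906636·(cosh(1.362510) − 1) = 75.569174
T_max/T_min = cosh(S/(2a)) = 2.081001

a=69.907 sag=75.569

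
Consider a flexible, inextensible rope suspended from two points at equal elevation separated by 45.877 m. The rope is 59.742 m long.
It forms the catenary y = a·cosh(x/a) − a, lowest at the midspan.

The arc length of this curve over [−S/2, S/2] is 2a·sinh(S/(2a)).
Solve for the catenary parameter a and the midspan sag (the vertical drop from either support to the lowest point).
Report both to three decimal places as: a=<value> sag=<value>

a=17.758 sag=16.993

seed: a₀ = √(S³/(24(L−S))) = √(45.877³/(24·13.865)) = 17.034405
iter 1: u=1.346598  f(a)=+1.313e+00  f'(a)=-1.943e+00  a ← 17.034405 − (+1.313e+00/-1.943e+00) = 17.710091
iter 2: u=1.295222  f(a)=+8.215e-02  f'(a)=-1.707e+00  a ← 17.710091 − (+8.215e-02/-1.707e+00) = 17.758227
iter 3: u=1.291711  f(a)=+3.692e-04  f'(a)=-1.691e+00  a ← 17.758227 − (+3.692e-04/-1.691e+00) = 17.758445
iter 4: u=1.291695  f(a)=+7.531e-09  f'(a)=-1.691e+00  a ← 17.758445 − (+7.531e-09/-1.691e+00) = 17.758445
iter 5: u=1.291695  f(a)=+0.000e+00  f'(a)=-1.691e+00  a ← 17.758445 − (+0.000e+00/-1.691e+00) = 17.758445
converged: |Δa| < 1e-12 after 5 iterations
sag = a·(cosh(S/(2a)) − 1) = 17.758445·(cosh(1.291695) − 1) = 16.992656
T_max/T_min = cosh(S/(2a)) = 1.956877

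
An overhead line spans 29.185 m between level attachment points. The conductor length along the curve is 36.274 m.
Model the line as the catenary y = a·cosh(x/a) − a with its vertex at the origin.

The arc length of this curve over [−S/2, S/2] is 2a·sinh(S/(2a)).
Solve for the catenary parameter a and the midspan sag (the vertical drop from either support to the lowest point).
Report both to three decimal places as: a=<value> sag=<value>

a=12.505 sag=9.525

seed: a₀ = √(S³/(24(L−S))) = √(29.185³/(24·7.089)) = 12.087638
iter 1: u=1.207225  f(a)=+5.349e-01  f'(a)=-1.353e+00  a ← 12.087638 − (+5.349e-01/-1.353e+00) = 12.482951
iter 2: u=1.168994  f(a)=+2.736e-02  f'(a)=-1.218e+00  a ← 12.482951 − (+2.736e-02/-1.218e+00) = 12.505416
iter 3: u=1.166894  f(a)=+8.013e-05  f'(a)=-1.211e+00  a ← 12.505416 − (+8.013e-05/-1.211e+00) = 12.505483
iter 4: u=1.166888  f(a)=+6.917e-10  f'(a)=-1.211e+00  a ← 12.505483 − (+6.917e-10/-1.211e+00) = 12.505483
iter 5: u=1.166888  f(a)=-7.105e-15  f'(a)=-1.211e+00  a ← 12.505483 − (-7.105e-15/-1.211e+00) = 12.505483
converged: |Δa| < 1e-12 after 5 iterations
sag = a·(cosh(S/(2a)) − 1) = 12.505483·(cosh(1.166888) − 1) = 9.524902
T_max/T_min = cosh(S/(2a)) = 1.761658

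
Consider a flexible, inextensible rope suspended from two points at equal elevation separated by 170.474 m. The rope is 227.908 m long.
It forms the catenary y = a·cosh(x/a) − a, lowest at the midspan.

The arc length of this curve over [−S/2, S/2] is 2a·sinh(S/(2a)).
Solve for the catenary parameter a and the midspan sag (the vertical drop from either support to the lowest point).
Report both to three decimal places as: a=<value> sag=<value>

seed: a₀ = √(S³/(24(L−S))) = √(170.474³/(24·57.434)) = 59.951089
iter 1: u=1.421776  f(a)=+6.092e+00  f'(a)=-2.332e+00  a ← 59.951089 − (+6.092e+00/-2.332e+00) = 62.563175
iter 2: u=1.362415  f(a)=+4.208e-01  f'(a)=-2.020e+00  a ← 62.563175 − (+4.208e-01/-2.020e+00) = 62.771456
iter 3: u=1.357894  f(a)=+2.337e-03  f'(a)=-1.998e+00  a ← 62.771456 − (+2.337e-03/-1.998e+00) = 62.772626
iter 4: u=1.357869  f(a)=+7.295e-08  f'(a)=-1.998e+00  a ← 62.772626 − (+7.295e-08/-1.998e+00) = 62.772626
iter 5: u=1.357869  f(a)=+8.527e-14  f'(a)=-1.998e+00  a ← 62.772626 − (+8.527e-14/-1.998e+00) = 62.772626
converged: |Δa| < 1e-12 after 5 iterations
sag = a·(cosh(S/(2a)) − 1) = 62.772626·(cosh(1.357869) − 1) = 67.327016
T_max/T_min = cosh(S/(2a)) = 2.072554

a=62.773 sag=67.327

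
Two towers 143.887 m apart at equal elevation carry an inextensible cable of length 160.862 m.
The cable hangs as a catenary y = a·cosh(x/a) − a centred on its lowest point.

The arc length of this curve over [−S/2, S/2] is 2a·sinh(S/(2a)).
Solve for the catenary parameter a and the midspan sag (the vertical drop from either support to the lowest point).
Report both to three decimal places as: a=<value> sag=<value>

seed: a₀ = √(S³/(24(L−S))) = √(143.887³/(24·16.975)) = 85.510968
iter 1: u=0.841337  f(a)=+6.110e-01  f'(a)=-4.258e-01  a ← 85.510968 − (+6.110e-01/-4.258e-01) = 86.945777
iter 2: u=0.827452  f(a)=+1.572e-02  f'(a)=-4.042e-01  a ← 86.945777 − (+1.572e-02/-4.042e-01) = 86.984664
iter 3: u=0.827083  f(a)=+1.101e-05  f'(a)=-4.036e-01  a ← 86.984664 − (+1.101e-05/-4.036e-01) = 86.984692
iter 4: u=0.827082  f(a)=+5.429e-12  f'(a)=-4.036e-01  a ← 86.984692 − (+5.429e-12/-4.036e-01) = 86.984692
converged: |Δa| < 1e-12 after 4 iterations
sag = a·(cosh(S/(2a)) − 1) = 86.984692·(cosh(0.827082) − 1) = 31.486749
T_max/T_min = cosh(S/(2a)) = 1.361980

a=86.985 sag=31.487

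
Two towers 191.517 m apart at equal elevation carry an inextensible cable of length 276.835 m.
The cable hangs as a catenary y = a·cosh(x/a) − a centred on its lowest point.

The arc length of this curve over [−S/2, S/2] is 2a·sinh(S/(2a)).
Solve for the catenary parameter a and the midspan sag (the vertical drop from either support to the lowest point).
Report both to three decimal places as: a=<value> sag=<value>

seed: a₀ = √(S³/(24(L−S))) = √(191.517³/(24·85.318)) = 58.571324
iter 1: u=1.634904  f(a)=+1.216e+01  f'(a)=-3.770e+00  a ← 58.571324 − (+1.216e+01/-3.770e+00) = 61.795517
iter 2: u=1.549603  f(a)=+1.076e+00  f'(a)=-3.130e+00  a ← 61.795517 − (+1.076e+00/-3.130e+00) = 62.139280
iter 3: u=1.541030  f(a)=+1.024e-02  f'(a)=-3.070e+00  a ← 62.139280 − (+1.024e-02/-3.070e+00) = 62.142614
iter 4: u=1.540947  f(a)=+9.461e-07  f'(a)=-3.070e+00  a ← 62.142614 − (+9.461e-07/-3.070e+00) = 62.142614
iter 5: u=1.540947  f(a)=-5.684e-14  f'(a)=-3.070e+00  a ← 62.142614 − (-5.684e-14/-3.070e+00) = 62.142614
converged: |Δa| < 1e-12 after 5 iterations
sag = a·(cosh(S/(2a)) − 1) = 62.142614·(cosh(1.540947) − 1) = 89.584472
T_max/T_min = cosh(S/(2a)) = 2.441595

a=62.143 sag=89.584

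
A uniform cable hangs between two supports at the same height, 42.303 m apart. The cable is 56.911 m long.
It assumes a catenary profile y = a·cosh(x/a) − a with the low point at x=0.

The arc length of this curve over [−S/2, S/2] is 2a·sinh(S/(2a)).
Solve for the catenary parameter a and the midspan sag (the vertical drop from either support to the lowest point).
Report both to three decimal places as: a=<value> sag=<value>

a=15.402 sag=16.954

seed: a₀ = √(S³/(24(L−S))) = √(42.303³/(24·14.608)) = 14.694532
iter 1: u=1.439413  f(a)=+1.590e+00  f'(a)=-2.432e+00  a ← 14.694532 − (+1.590e+00/-2.432e+00) = 15.348425
iter 2: u=1.378089  f(a)=+1.123e-01  f'(a)=-2.099e+00  a ← 15.348425 − (+1.123e-01/-2.099e+00) = 15.401917
iter 3: u=1.373303  f(a)=+6.542e-04  f'(a)=-2.075e+00  a ← 15.401917 − (+6.542e-04/-2.075e+00) = 15.402232
iter 4: u=1.373275  f(a)=+2.249e-08  f'(a)=-2.075e+00  a ← 15.402232 − (+2.249e-08/-2.075e+00) = 15.402232
iter 5: u=1.373275  f(a)=+1.421e-14  f'(a)=-2.075e+00  a ← 15.402232 − (+1.421e-14/-2.075e+00) = 15.402232
converged: |Δa| < 1e-12 after 5 iterations
sag = a·(cosh(S/(2a)) − 1) = 15.402232·(cosh(1.373275) − 1) = 16.954286
T_max/T_min = cosh(S/(2a)) = 2.100768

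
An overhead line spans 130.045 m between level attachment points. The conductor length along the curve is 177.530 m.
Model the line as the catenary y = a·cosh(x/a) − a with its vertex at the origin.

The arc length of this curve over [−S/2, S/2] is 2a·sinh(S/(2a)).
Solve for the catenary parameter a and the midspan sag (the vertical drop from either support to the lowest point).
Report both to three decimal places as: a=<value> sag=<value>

a=46.158 sag=53.891

seed: a₀ = √(S³/(24(L−S))) = √(130.045³/(24·47.485)) = 43.929539
iter 1: u=1.480154  f(a)=+5.481e+00  f'(a)=-2.674e+00  a ← 43.929539 − (+5.481e+00/-2.674e+00) = 45.979345
iter 2: u=1.414168  f(a)=+4.070e-01  f'(a)=-2.290e+00  a ← 45.979345 − (+4.070e-01/-2.290e+00) = 46.157041
iter 3: u=1.408723  f(a)=+2.642e-03  f'(a)=-2.261e+00  a ← 46.157041 − (+2.642e-03/-2.261e+00) = 46.158210
iter 4: u=1.408688  f(a)=+1.129e-07  f'(a)=-2.261e+00  a ← 46.158210 − (+1.129e-07/-2.261e+00) = 46.158210
iter 5: u=1.408688  f(a)=-2.842e-14  f'(a)=-2.261e+00  a ← 46.158210 − (-2.842e-14/-2.261e+00) = 46.158210
converged: |Δa| < 1e-12 after 5 iterations
sag = a·(cosh(S/(2a)) − 1) = 46.158210·(cosh(1.408688) − 1) = 53.890806
T_max/T_min = cosh(S/(2a)) = 2.167524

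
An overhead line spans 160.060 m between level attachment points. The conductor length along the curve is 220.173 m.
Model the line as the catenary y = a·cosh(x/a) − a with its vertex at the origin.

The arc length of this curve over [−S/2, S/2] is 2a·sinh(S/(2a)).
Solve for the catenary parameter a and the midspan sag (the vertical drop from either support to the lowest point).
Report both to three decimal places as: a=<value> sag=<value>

seed: a₀ = √(S³/(24(L−S))) = √(160.060³/(24·60.113)) = 53.313157
iter 1: u=1.501130  f(a)=+7.148e+00  f'(a)=-2.806e+00  a ← 53.313157 − (+7.148e+00/-2.806e+00) = 55.860612
iter 2: u=1.432673  f(a)=+5.443e-01  f'(a)=-2.393e+00  a ← 55.860612 − (+5.443e-01/-2.393e+00) = 56.088006
iter 3: u=1.426865  f(a)=+3.730e-03  f'(a)=-2.361e+00  a ← 56.088006 − (+3.730e-03/-2.361e+00) = 56.089586
iter 4: u=1.426825  f(a)=+1.779e-07  f'(a)=-2.361e+00  a ← 56.089586 − (+1.779e-07/-2.361e+00) = 56.089586
iter 5: u=1.426825  f(a)=-2.842e-14  f'(a)=-2.361e+00  a ← 56.089586 − (-2.842e-14/-2.361e+00) = 56.089586
converged: |Δa| < 1e-12 after 5 iterations
sag = a·(cosh(S/(2a)) − 1) = 56.089586·(cosh(1.426825) − 1) = 67.462343
T_max/T_min = cosh(S/(2a)) = 2.202761

a=56.090 sag=67.462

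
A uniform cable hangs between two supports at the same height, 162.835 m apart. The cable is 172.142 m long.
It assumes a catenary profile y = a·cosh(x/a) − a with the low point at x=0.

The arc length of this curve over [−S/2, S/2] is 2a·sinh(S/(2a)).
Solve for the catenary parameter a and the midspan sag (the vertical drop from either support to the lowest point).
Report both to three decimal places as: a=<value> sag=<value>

a=140.207 sag=24.311

seed: a₀ = √(S³/(24(L−S))) = √(162.835³/(24·9.307)) = 139.030844
iter 1: u=0.585607  f(a)=+1.609e-01  f'(a)=-1.385e-01  a ← 139.030844 − (+1.609e-01/-1.385e-01) = 140.192270
iter 2: u=0.580756  f(a)=+2.038e-03  f'(a)=-1.350e-01  a ← 140.192270 − (+2.038e-03/-1.350e-01) = 140.207365
iter 3: u=0.580693  f(a)=+3.365e-07  f'(a)=-1.350e-01  a ← 140.207365 − (+3.365e-07/-1.350e-01) = 140.207367
iter 4: u=0.580693  f(a)=+2.842e-14  f'(a)=-1.350e-01  a ← 140.207367 − (+2.842e-14/-1.350e-01) = 140.207367
converged: |Δa| < 1e-12 after 4 iterations
sag = a·(cosh(S/(2a)) − 1) = 140.207367·(cosh(0.580693) − 1) = 24.311090
T_max/T_min = cosh(S/(2a)) = 1.173394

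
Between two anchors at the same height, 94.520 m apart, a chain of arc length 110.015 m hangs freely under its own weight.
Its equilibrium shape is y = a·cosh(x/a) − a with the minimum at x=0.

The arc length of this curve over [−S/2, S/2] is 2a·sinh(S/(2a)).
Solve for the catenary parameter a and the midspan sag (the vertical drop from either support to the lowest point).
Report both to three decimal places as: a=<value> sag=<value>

seed: a₀ = √(S³/(24(L−S))) = √(94.520³/(24·15.495)) = 47.652332
iter 1: u=0.991767  f(a)=+7.801e-01  f'(a)=-7.166e-01  a ← 47.652332 − (+7.801e-01/-7.166e-01) = 48.741011
iter 2: u=0.969615  f(a)=+2.754e-02  f'(a)=-6.668e-01  a ← 48.741011 − (+2.754e-02/-6.668e-01) = 48.782306
iter 3: u=0.968794  f(a)=+3.709e-05  f'(a)=-6.650e-01  a ← 48.782306 − (+3.709e-05/-6.650e-01) = 48.782361
iter 4: u=0.968793  f(a)=+6.746e-11  f'(a)=-6.650e-01  a ← 48.782361 − (+6.746e-11/-6.650e-01) = 48.782361
iter 5: u=0.968793  f(a)=+1.421e-14  f'(a)=-6.650e-01  a ← 48.782361 − (+1.421e-14/-6.650e-01) = 48.782361
converged: |Δa| < 1e-12 after 5 iterations
sag = a·(cosh(S/(2a)) − 1) = 48.782361·(cosh(0.968793) − 1) = 24.740042
T_max/T_min = cosh(S/(2a)) = 1.507151

a=48.782 sag=24.740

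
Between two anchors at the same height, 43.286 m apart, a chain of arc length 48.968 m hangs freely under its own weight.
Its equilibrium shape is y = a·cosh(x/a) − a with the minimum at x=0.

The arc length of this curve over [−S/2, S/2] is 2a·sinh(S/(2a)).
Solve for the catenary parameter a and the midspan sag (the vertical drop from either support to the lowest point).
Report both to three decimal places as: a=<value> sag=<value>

a=24.854 sag=10.034

seed: a₀ = √(S³/(24(L−S))) = √(43.286³/(24·5.682)) = 24.387369
iter 1: u=0.887468  f(a)=+2.280e-01  f'(a)=-5.037e-01  a ← 24.387369 − (+2.280e-01/-5.037e-01) = 24.839993
iter 2: u=0.871297  f(a)=+6.502e-03  f'(a)=-4.754e-01  a ← 24.839993 − (+6.502e-03/-4.754e-01) = 24.853672
iter 3: u=0.870817  f(a)=+5.633e-06  f'(a)=-4.745e-01  a ← 24.853672 − (+5.633e-06/-4.745e-01) = 24.853683
iter 4: u=0.870817  f(a)=+4.242e-12  f'(a)=-4.745e-01  a ← 24.853683 − (+4.242e-12/-4.745e-01) = 24.853683
converged: |Δa| < 1e-12 after 4 iterations
sag = a·(cosh(S/(2a)) − 1) = 24.853683·(cosh(0.870817) − 1) = 10.034306
T_max/T_min = cosh(S/(2a)) = 1.403735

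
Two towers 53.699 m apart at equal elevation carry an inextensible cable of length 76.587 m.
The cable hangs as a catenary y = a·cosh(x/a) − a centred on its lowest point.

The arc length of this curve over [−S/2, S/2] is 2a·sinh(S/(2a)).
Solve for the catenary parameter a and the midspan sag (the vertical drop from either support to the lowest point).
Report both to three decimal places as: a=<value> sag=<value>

a=17.773 sag=24.444

seed: a₀ = √(S³/(24(L−S))) = √(53.699³/(24·22.888)) = 16.789577
iter 1: u=1.599177  f(a)=+3.111e+00  f'(a)=-3.490e+00  a ← 16.789577 − (+3.111e+00/-3.490e+00) = 17.680949
iter 2: u=1.518555  f(a)=+2.650e-01  f'(a)=-2.919e+00  a ← 17.680949 − (+2.650e-01/-2.919e+00) = 17.771713
iter 3: u=1.510800  f(a)=+2.317e-03  f'(a)=-2.868e+00  a ← 17.771713 − (+2.317e-03/-2.868e+00) = 17.772521
iter 4: u=1.510731  f(a)=+1.805e-07  f'(a)=-2.868e+00  a ← 17.772521 − (+1.805e-07/-2.868e+00) = 17.772521
iter 5: u=1.510731  f(a)=+0.000e+00  f'(a)=-2.868e+00  a ← 17.772521 − (+0.000e+00/-2.868e+00) = 17.772521
converged: |Δa| < 1e-12 after 5 iterations
sag = a·(cosh(S/(2a)) − 1) = 17.772521·(cosh(1.510731) − 1) = 24.444237
T_max/T_min = cosh(S/(2a)) = 2.375395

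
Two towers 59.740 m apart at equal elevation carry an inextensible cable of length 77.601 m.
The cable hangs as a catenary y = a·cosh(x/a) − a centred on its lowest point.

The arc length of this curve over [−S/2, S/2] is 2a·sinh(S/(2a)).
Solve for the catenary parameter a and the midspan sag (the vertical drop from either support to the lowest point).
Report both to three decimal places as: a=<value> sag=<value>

seed: a₀ = √(S³/(24(L−S))) = √(59.740³/(24·17.861)) = 22.301769
iter 1: u=1.339356  f(a)=+1.672e+00  f'(a)=-1.908e+00  a ← 22.301769 − (+1.672e+00/-1.908e+00) = 23.178115
iter 2: u=1.288716  f(a)=+1.036e-01  f'(a)=-1.678e+00  a ← 23.178115 − (+1.036e-01/-1.678e+00) = 23.239852
iter 3: u=1.285292  f(a)=+4.560e-04  f'(a)=-1.664e+00  a ← 23.239852 − (+4.560e-04/-1.664e+00) = 23.240126
iter 4: u=1.285277  f(a)=+8.916e-09  f'(a)=-1.664e+00  a ← 23.240126 − (+8.916e-09/-1.664e+00) = 23.240126
iter 5: u=1.285277  f(a)=+0.000e+00  f'(a)=-1.664e+00  a ← 23.240126 − (+0.000e+00/-1.664e+00) = 23.240126
converged: |Δa| < 1e-12 after 5 iterations
sag = a·(cosh(S/(2a)) − 1) = 23.240126·(cosh(1.285277) − 1) = 21.987988
T_max/T_min = cosh(S/(2a)) = 1.946122

a=23.240 sag=21.988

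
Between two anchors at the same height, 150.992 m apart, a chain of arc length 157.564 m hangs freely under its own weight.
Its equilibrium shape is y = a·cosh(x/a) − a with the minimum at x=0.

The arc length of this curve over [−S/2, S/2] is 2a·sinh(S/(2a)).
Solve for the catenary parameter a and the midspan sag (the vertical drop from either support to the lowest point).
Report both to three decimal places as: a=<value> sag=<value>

seed: a₀ = √(S³/(24(L−S))) = √(150.992³/(24·6.572)) = 147.732657
iter 1: u=0.511031  f(a)=+8.635e-02  f'(a)=-9.132e-02  a ← 147.732657 − (+8.635e-02/-9.132e-02) = 148.678270
iter 2: u=0.507781  f(a)=+8.361e-04  f'(a)=-8.956e-02  a ← 148.678270 − (+8.361e-04/-8.956e-02) = 148.687606
iter 3: u=0.507749  f(a)=+8.009e-08  f'(a)=-8.954e-02  a ← 148.687606 − (+8.009e-08/-8.954e-02) = 148.687607
iter 4: u=0.507749  f(a)=+2.842e-14  f'(a)=-8.954e-02  a ← 148.687607 − (+2.842e-14/-8.954e-02) = 148.687607
converged: |Δa| < 1e-12 after 4 iterations
sag = a·(cosh(S/(2a)) − 1) = 148.687607·(cosh(0.507749) − 1) = 19.581844
T_max/T_min = cosh(S/(2a)) = 1.131698

a=148.688 sag=19.582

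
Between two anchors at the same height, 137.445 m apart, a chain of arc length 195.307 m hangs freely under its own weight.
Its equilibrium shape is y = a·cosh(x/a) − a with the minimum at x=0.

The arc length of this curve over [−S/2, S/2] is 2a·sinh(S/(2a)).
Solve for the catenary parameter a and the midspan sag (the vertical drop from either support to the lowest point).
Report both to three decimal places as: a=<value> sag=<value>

a=45.743 sag=62.093

seed: a₀ = √(S³/(24(L−S))) = √(137.445³/(24·57.862)) = 43.240537
iter 1: u=1.589307  f(a)=+7.763e+00  f'(a)=-3.416e+00  a ← 43.240537 − (+7.763e+00/-3.416e+00) = 45.512923
iter 2: u=1.509956  f(a)=+6.539e-01  f'(a)=-2.863e+00  a ← 45.512923 − (+6.539e-01/-2.863e+00) = 45.741344
iter 3: u=1.502415  f(a)=+5.583e-03  f'(a)=-2.814e+00  a ← 45.741344 − (+5.583e-03/-2.814e+00) = 45.743328
iter 4: u=1.502350  f(a)=+4.147e-07  f'(a)=-2.814e+00  a ← 45.743328 − (+4.147e-07/-2.814e+00) = 45.743328
iter 5: u=1.502350  f(a)=+0.000e+00  f'(a)=-2.814e+00  a ← 45.743328 − (+0.000e+00/-2.814e+00) = 45.743328
converged: |Δa| < 1e-12 after 5 iterations
sag = a·(cosh(S/(2a)) − 1) = 45.743328·(cosh(1.502350) − 1) = 62.092928
T_max/T_min = cosh(S/(2a)) = 2.357420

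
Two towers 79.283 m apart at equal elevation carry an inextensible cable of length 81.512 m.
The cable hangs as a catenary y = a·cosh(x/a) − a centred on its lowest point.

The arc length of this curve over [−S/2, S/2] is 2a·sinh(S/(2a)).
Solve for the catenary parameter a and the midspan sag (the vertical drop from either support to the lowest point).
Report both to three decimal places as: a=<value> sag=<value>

a=96.923 sag=8.220

seed: a₀ = √(S³/(24(L−S))) = √(79.283³/(24·2.229)) = 96.518254
iter 1: u=0.410715  f(a)=+1.888e-02  f'(a)=-4.697e-02  a ← 96.518254 − (+1.888e-02/-4.697e-02) = 96.920107
iter 2: u=0.409012  f(a)=+1.185e-04  f'(a)=-4.638e-02  a ← 96.920107 − (+1.185e-04/-4.638e-02) = 96.922663
iter 3: u=0.409001  f(a)=+4.740e-09  f'(a)=-4.638e-02  a ← 96.922663 − (+4.740e-09/-4.638e-02) = 96.922663
iter 4: u=0.409001  f(a)=-1.421e-14  f'(a)=-4.638e-02  a ← 96.922663 − (-1.421e-14/-4.638e-02) = 96.922663
converged: |Δa| < 1e-12 after 4 iterations
sag = a·(cosh(S/(2a)) − 1) = 96.922663·(cosh(0.409001) − 1) = 8.220355
T_max/T_min = cosh(S/(2a)) = 1.084814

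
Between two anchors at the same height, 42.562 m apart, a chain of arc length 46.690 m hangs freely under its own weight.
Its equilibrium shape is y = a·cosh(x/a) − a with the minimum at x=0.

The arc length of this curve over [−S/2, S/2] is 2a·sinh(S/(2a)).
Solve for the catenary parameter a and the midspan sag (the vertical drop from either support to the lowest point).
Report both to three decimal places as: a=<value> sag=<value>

seed: a₀ = √(S³/(24(L−S))) = √(42.562³/(24·4.128)) = 27.897005
iter 1: u=0.762842  f(a)=+1.218e-01  f'(a)=-3.135e-01  a ← 27.897005 − (+1.218e-01/-3.135e-01) = 28.285445
iter 2: u=0.752366  f(a)=+2.590e-03  f'(a)=-3.003e-01  a ← 28.285445 − (+2.590e-03/-3.003e-01) = 28.294071
iter 3: u=0.752136  f(a)=+1.228e-06  f'(a)=-3.000e-01  a ← 28.294071 − (+1.228e-06/-3.000e-01) = 28.294075
iter 4: u=0.752136  f(a)=+2.771e-13  f'(a)=-3.000e-01  a ← 28.294075 − (+2.771e-13/-3.000e-01) = 28.294075
converged: |Δa| < 1e-12 after 4 iterations
sag = a·(cosh(S/(2a)) − 1) = 28.294075·(cosh(0.752136) − 1) = 8.387579
T_max/T_min = cosh(S/(2a)) = 1.296443

a=28.294 sag=8.388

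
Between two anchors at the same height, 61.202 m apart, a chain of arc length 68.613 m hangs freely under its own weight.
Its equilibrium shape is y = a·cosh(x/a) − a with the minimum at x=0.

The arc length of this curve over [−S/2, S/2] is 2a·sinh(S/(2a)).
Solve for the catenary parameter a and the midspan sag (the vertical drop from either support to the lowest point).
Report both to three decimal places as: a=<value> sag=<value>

a=36.535 sag=13.582

seed: a₀ = √(S³/(24(L−S))) = √(61.202³/(24·7.411)) = 35.900822
iter 1: u=0.852376  f(a)=+2.739e-01  f'(a)=-4.436e-01  a ← 35.900822 − (+2.739e-01/-4.436e-01) = 36.518266
iter 2: u=0.837964  f(a)=+7.227e-03  f'(a)=-4.205e-01  a ← 36.518266 − (+7.227e-03/-4.205e-01) = 36.535451
iter 3: u=0.837570  f(a)=+5.332e-06  f'(a)=-4.199e-01  a ← 36.535451 − (+5.332e-06/-4.199e-01) = 36.535464
iter 4: u=0.837570  f(a)=+2.899e-12  f'(a)=-4.199e-01  a ← 36.535464 − (+2.899e-12/-4.199e-01) = 36.535464
converged: |Δa| < 1e-12 after 4 iterations
sag = a·(cosh(S/(2a)) − 1) = 36.535464·(cosh(0.837570) − 1) = 13.582158
T_max/T_min = cosh(S/(2a)) = 1.371753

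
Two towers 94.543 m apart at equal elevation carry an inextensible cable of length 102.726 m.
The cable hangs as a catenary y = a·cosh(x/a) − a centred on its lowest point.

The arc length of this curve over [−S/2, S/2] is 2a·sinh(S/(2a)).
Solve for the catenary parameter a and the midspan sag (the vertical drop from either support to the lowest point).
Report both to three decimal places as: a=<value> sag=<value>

seed: a₀ = √(S³/(24(L−S))) = √(94.543³/(24·8.183)) = 65.596727
iter 1: u=0.720638  f(a)=+2.151e-01  f'(a)=-2.627e-01  a ← 65.596727 − (+2.151e-01/-2.627e-01) = 66.415650
iter 2: u=0.711752  f(a)=+4.095e-03  f'(a)=-2.528e-01  a ← 66.415650 − (+4.095e-03/-2.528e-01) = 66.431850
iter 3: u=0.711579  f(a)=+1.548e-06  f'(a)=-2.526e-01  a ← 66.431850 − (+1.548e-06/-2.526e-01) = 66.431856
iter 4: u=0.711579  f(a)=+2.132e-13  f'(a)=-2.526e-01  a ← 66.431856 − (+2.132e-13/-2.526e-01) = 66.431856
converged: |Δa| < 1e-12 after 4 iterations
sag = a·(cosh(S/(2a)) − 1) = 66.431856·(cosh(0.711579) − 1) = 17.540456
T_max/T_min = cosh(S/(2a)) = 1.264037

a=66.432 sag=17.540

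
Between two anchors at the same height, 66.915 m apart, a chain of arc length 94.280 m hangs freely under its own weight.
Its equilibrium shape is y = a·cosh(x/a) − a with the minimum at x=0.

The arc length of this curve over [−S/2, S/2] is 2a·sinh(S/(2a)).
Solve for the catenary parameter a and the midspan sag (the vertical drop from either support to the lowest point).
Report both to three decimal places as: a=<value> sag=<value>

a=22.563 sag=29.699

seed: a₀ = √(S³/(24(L−S))) = √(66.915³/(24·27.365)) = 21.359047
iter 1: u=1.566432  f(a)=+3.560e+00  f'(a)=-3.249e+00  a ← 21.359047 − (+3.560e+00/-3.249e+00) = 22.454922
iter 2: u=1.489985  f(a)=+2.924e-01  f'(a)=-2.735e+00  a ← 22.454922 − (+2.924e-01/-2.735e+00) = 22.561805
iter 3: u=1.482927  f(a)=+2.361e-03  f'(a)=-2.691e+00  a ← 22.561805 − (+2.361e-03/-2.691e+00) = 22.562682
iter 4: u=1.482869  f(a)=+1.567e-07  f'(a)=-2.691e+00  a ← 22.562682 − (+1.567e-07/-2.691e+00) = 22.562682
iter 5: u=1.482869  f(a)=+1.421e-14  f'(a)=-2.691e+00  a ← 22.562682 − (+1.421e-14/-2.691e+00) = 22.562682
converged: |Δa| < 1e-12 after 5 iterations
sag = a·(cosh(S/(2a)) − 1) = 22.562682·(cosh(1.482869) − 1) = 29.698721
T_max/T_min = cosh(S/(2a)) = 2.316276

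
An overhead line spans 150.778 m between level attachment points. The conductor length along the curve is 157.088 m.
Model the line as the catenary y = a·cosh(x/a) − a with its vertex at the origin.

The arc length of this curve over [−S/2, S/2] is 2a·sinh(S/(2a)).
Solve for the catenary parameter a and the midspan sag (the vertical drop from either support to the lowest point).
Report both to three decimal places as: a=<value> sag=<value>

a=151.383 sag=19.163

seed: a₀ = √(S³/(24(L−S))) = √(150.778³/(24·6.310)) = 150.448086
iter 1: u=0.501096  f(a)=+7.970e-02  f'(a)=-8.601e-02  a ← 150.448086 − (+7.970e-02/-8.601e-02) = 151.374704
iter 2: u=0.498029  f(a)=+7.423e-04  f'(a)=-8.441e-02  a ← 151.374704 − (+7.423e-04/-8.441e-02) = 151.383498
iter 3: u=0.498000  f(a)=+6.574e-08  f'(a)=-8.440e-02  a ← 151.383498 − (+6.574e-08/-8.440e-02) = 151.383499
iter 4: u=0.498000  f(a)=+2.842e-14  f'(a)=-8.440e-02  a ← 151.383499 − (+2.842e-14/-8.440e-02) = 151.383499
converged: |Δa| < 1e-12 after 4 iterations
sag = a·(cosh(S/(2a)) − 1) = 151.383499·(cosh(0.498000) − 1) = 19.163045
T_max/T_min = cosh(S/(2a)) = 1.126586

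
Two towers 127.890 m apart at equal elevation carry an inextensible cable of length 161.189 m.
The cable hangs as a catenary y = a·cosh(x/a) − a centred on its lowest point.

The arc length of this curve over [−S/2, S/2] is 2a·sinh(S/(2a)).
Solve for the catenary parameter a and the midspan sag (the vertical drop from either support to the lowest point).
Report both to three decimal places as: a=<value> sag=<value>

a=53.049 sag=43.437

seed: a₀ = √(S³/(24(L−S))) = √(127.890³/(24·33.299)) = 51.160369
iter 1: u=1.249893  f(a)=+2.700e+00  f'(a)=-1.517e+00  a ← 51.160369 − (+2.700e+00/-1.517e+00) = 52.940385
iter 2: u=1.207868  f(a)=+1.473e-01  f'(a)=-1.355e+00  a ← 52.940385 − (+1.473e-01/-1.355e+00) = 53.049068
iter 3: u=1.205393  f(a)=+4.945e-04  f'(a)=-1.346e+00  a ← 53.049068 − (+4.945e-04/-1.346e+00) = 53.049435
iter 4: u=1.205385  f(a)=+5.614e-09  f'(a)=-1.346e+00  a ← 53.049435 − (+5.614e-09/-1.346e+00) = 53.049435
iter 5: u=1.205385  f(a)=+0.000e+00  f'(a)=-1.346e+00  a ← 53.049435 − (+0.000e+00/-1.346e+00) = 53.049435
converged: |Δa| < 1e-12 after 5 iterations
sag = a·(cosh(S/(2a)) − 1) = 53.049435·(cosh(1.205385) − 1) = 43.437434
T_max/T_min = cosh(S/(2a)) = 1.818810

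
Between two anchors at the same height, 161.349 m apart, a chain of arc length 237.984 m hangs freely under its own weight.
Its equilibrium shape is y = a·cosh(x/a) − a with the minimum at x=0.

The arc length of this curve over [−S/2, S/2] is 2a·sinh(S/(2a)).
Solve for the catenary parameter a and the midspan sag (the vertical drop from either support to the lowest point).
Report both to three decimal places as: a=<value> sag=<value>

a=50.879 sag=78.534

seed: a₀ = √(S³/(24(L−S))) = √(161.349³/(24·76.635)) = 47.789250
iter 1: u=1.688131  f(a)=+1.169e+01  f'(a)=-4.219e+00  a ← 47.789250 − (+1.169e+01/-4.219e+00) = 50.560023
iter 2: u=1.595618  f(a)=+1.094e+00  f'(a)=-3.464e+00  a ← 50.560023 − (+1.094e+00/-3.464e+00) = 50.875835
iter 3: u=1.585714  f(a)=+1.176e-02  f'(a)=-3.389e+00  a ← 50.875835 − (+1.176e-02/-3.389e+00) = 50.879304
iter 4: u=1.585605  f(a)=+1.391e-06  f'(a)=-3.389e+00  a ← 50.879304 − (+1.391e-06/-3.389e+00) = 50.879305
iter 5: u=1.585605  f(a)=+0.000e+00  f'(a)=-3.389e+00  a ← 50.879305 − (+0.000e+00/-3.389e+00) = 50.879305
converged: |Δa| < 1e-12 after 5 iterations
sag = a·(cosh(S/(2a)) − 1) = 50.879305·(cosh(1.585605) − 1) = 78.533986
T_max/T_min = cosh(S/(2a)) = 2.543535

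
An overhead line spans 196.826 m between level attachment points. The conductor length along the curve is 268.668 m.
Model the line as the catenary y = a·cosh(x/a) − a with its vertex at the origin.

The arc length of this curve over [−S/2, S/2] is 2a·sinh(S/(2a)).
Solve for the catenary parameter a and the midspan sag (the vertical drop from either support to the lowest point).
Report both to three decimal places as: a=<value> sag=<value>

seed: a₀ = √(S³/(24(L−S))) = √(196.826³/(24·71.842)) = 66.501107
iter 1: u=1.479870  f(a)=+8.290e+00  f'(a)=-2.672e+00  a ← 66.501107 − (+8.290e+00/-2.672e+00) = 69.603121
iter 2: u=1.413916  f(a)=+6.153e-01  f'(a)=-2.289e+00  a ← 69.603121 − (+6.153e-01/-2.289e+00) = 69.871925
iter 3: u=1.408477  f(a)=+3.991e-03  f'(a)=-2.259e+00  a ← 69.871925 − (+3.991e-03/-2.259e+00) = 69.873691
iter 4: u=1.408441  f(a)=+1.703e-07  f'(a)=-2.259e+00  a ← 69.873691 − (+1.703e-07/-2.259e+00) = 69.873692
iter 5: u=1.408441  f(a)=+5.684e-14  f'(a)=-2.259e+00  a ← 69.873692 − (+5.684e-14/-2.259e+00) = 69.873692
converged: |Δa| < 1e-12 after 5 iterations
sag = a·(cosh(S/(2a)) − 1) = 69.873692·(cosh(1.408441) − 1) = 81.546110
T_max/T_min = cosh(S/(2a)) = 2.167050

a=69.874 sag=81.546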